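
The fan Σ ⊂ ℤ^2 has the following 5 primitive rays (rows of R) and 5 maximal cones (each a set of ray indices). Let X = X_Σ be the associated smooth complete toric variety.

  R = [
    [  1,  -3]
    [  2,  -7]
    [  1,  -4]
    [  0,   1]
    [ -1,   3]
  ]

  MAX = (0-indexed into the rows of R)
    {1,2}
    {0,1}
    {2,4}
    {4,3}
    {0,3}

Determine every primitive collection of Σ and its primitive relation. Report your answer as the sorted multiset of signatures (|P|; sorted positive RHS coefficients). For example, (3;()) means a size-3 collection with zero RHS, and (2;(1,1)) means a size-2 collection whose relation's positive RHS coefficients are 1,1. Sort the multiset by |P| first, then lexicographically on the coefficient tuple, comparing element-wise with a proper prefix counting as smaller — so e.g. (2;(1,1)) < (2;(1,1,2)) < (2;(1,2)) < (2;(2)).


|primitive collections| = 5. Relations:

  {0,4}:  v_{0} + v_{4} = 0  ⟹  sig = (2;())
  {0,2}:  v_{0} + v_{2} = v_{1}  ⟹  sig = (2;(1))
  {1,4}:  v_{1} + v_{4} = v_{2}  ⟹  sig = (2;(1))
  {2,3}:  v_{2} + v_{3} = v_{0}  ⟹  sig = (2;(1))
  {1,3}:  v_{1} + v_{3} = 2·v_{0}  ⟹  sig = (2;(2))

Sorted signature multiset PRS(X):
[(2;()), (2;(1)), (2;(1)), (2;(1)), (2;(2))]


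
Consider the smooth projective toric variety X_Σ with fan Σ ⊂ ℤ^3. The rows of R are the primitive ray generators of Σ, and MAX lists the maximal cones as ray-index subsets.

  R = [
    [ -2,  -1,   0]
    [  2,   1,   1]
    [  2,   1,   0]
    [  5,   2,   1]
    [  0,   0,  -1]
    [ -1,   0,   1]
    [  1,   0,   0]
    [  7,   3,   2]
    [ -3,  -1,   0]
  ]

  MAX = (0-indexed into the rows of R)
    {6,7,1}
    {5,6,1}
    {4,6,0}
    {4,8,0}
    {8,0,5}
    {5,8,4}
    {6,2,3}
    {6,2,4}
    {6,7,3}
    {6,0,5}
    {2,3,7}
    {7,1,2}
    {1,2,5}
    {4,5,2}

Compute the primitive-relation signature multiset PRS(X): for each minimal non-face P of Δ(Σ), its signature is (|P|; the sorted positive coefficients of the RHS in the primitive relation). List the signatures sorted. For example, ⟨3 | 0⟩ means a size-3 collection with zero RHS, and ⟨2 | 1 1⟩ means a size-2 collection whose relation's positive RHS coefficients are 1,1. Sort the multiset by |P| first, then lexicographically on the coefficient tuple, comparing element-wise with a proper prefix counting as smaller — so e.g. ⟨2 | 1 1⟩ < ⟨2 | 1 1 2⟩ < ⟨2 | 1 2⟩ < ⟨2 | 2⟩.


Primitive collections (20):

  {0,2}:  v_{0} + v_{2} = 0  ⇒ sig = ⟨2 | 0⟩
  {1,3}:  v_{1} + v_{3} = v_{7}  ⇒ sig = ⟨2 | 1⟩
  {1,4}:  v_{1} + v_{4} = v_{2}  ⇒ sig = ⟨2 | 1⟩
  {1,8}:  v_{1} + v_{8} = v_{5}  ⇒ sig = ⟨2 | 1⟩
  {3,8}:  v_{3} + v_{8} = v_{1}  ⇒ sig = ⟨2 | 1⟩
  {6,8}:  v_{6} + v_{8} = v_{0}  ⇒ sig = ⟨2 | 1⟩
  {0,1}:  v_{0} + v_{1} = v_{5} + v_{6}  ⇒ sig = ⟨2 | 1 1⟩
  {0,3}:  v_{0} + v_{3} = v_{1} + v_{6}  ⇒ sig = ⟨2 | 1 1⟩
  {2,8}:  v_{2} + v_{8} = v_{4} + v_{5}  ⇒ sig = ⟨2 | 1 1⟩
  {4,7}:  v_{4} + v_{7} = v_{2} + v_{3}  ⇒ sig = ⟨2 | 1 1⟩
  {0,7}:  v_{0} + v_{7} = 2·v_{1} + v_{6}  ⇒ sig = ⟨2 | 1 2⟩
  {3,4}:  v_{3} + v_{4} = 2·v_{2} + v_{6}  ⇒ sig = ⟨2 | 1 2⟩
  {3,5}:  v_{3} + v_{5} = 2·v_{1}  ⇒ sig = ⟨2 | 2⟩
  {7,8}:  v_{7} + v_{8} = 2·v_{1}  ⇒ sig = ⟨2 | 2⟩
  {5,7}:  v_{5} + v_{7} = 3·v_{1}  ⇒ sig = ⟨2 | 3⟩
  {4,5,6}:  v_{4} + v_{5} + v_{6} = 0  ⇒ sig = ⟨3 | 0⟩
  {0,4,5}:  v_{0} + v_{4} + v_{5} = v_{8}  ⇒ sig = ⟨3 | 1⟩
  {1,2,6}:  v_{1} + v_{2} + v_{6} = v_{3}  ⇒ sig = ⟨3 | 1⟩
  {2,5,6}:  v_{2} + v_{5} + v_{6} = v_{1}  ⇒ sig = ⟨3 | 1⟩
  {2,6,7}:  v_{2} + v_{6} + v_{7} = 2·v_{3}  ⇒ sig = ⟨3 | 2⟩

Signatures (|P|; sorted positive RHS coefficients), sorted:
[⟨2 | 0⟩, ⟨2 | 1⟩, ⟨2 | 1⟩, ⟨2 | 1⟩, ⟨2 | 1⟩, ⟨2 | 1⟩, ⟨2 | 1 1⟩, ⟨2 | 1 1⟩, ⟨2 | 1 1⟩, ⟨2 | 1 1⟩, ⟨2 | 1 2⟩, ⟨2 | 1 2⟩, ⟨2 | 2⟩, ⟨2 | 2⟩, ⟨2 | 3⟩, ⟨3 | 0⟩, ⟨3 | 1⟩, ⟨3 | 1⟩, ⟨3 | 1⟩, ⟨3 | 2⟩]


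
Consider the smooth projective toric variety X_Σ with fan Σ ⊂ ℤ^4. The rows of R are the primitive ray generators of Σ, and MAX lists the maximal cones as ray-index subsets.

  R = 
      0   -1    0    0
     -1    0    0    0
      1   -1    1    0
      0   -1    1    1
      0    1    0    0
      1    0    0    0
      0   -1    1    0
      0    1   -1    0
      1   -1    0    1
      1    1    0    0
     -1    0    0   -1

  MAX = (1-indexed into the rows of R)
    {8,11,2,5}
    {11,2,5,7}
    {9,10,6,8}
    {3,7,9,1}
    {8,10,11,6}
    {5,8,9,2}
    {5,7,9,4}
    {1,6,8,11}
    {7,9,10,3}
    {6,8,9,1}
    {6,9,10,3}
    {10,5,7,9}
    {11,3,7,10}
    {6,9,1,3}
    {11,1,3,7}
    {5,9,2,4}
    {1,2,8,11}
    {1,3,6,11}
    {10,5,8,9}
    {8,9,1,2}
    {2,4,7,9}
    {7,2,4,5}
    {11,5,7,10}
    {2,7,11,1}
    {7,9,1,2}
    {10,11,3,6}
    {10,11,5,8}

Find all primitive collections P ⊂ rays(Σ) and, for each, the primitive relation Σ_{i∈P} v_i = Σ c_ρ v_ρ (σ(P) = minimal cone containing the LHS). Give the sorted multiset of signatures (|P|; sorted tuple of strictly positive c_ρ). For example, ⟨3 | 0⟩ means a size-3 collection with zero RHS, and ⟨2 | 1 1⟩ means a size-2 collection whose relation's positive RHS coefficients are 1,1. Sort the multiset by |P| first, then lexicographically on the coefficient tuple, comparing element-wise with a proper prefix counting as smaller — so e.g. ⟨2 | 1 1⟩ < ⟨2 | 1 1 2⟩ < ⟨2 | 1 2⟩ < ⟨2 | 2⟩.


Primitive collections (18):

  P={1,5}:  v_{1} + v_{5} = 0 — sig = ⟨2 | 0⟩
  P={2,6}:  v_{2} + v_{6} = 0 — sig = ⟨2 | 0⟩
  P={7,8}:  v_{7} + v_{8} = 0 — sig = ⟨2 | 0⟩
  P={1,10}:  v_{1} + v_{10} = v_{6} — sig = ⟨2 | 1⟩
  P={2,3}:  v_{2} + v_{3} = v_{7} — sig = ⟨2 | 1⟩
  P={2,10}:  v_{2} + v_{10} = v_{5} — sig = ⟨2 | 1⟩
  P={3,8}:  v_{3} + v_{8} = v_{6} — sig = ⟨2 | 1⟩
  P={5,6}:  v_{5} + v_{6} = v_{10} — sig = ⟨2 | 1⟩
  P={6,7}:  v_{6} + v_{7} = v_{3} — sig = ⟨2 | 1⟩
  P={9,11}:  v_{9} + v_{11} = v_{1} — sig = ⟨2 | 1⟩
  P={3,5}:  v_{3} + v_{5} = v_{7} + v_{10} — sig = ⟨2 | 1 1⟩
  P={4,11}:  v_{4} + v_{11} = v_{2} + v_{7} — sig = ⟨2 | 1 1⟩
  P={1,4}:  v_{1} + v_{4} = v_{2} + v_{7} + v_{9} — sig = ⟨2 | 1 1 1⟩
  P={4,6}:  v_{4} + v_{6} = v_{5} + v_{7} + v_{9} — sig = ⟨2 | 1 1 1⟩
  P={4,8}:  v_{4} + v_{8} = v_{2} + v_{5} + v_{9} — sig = ⟨2 | 1 1 1⟩
  P={3,4}:  v_{3} + v_{4} = v_{5} + 2·v_{7} + v_{9} — sig = ⟨2 | 1 1 2⟩
  P={4,10}:  v_{4} + v_{10} = 2·v_{5} + v_{7} + v_{9} — sig = ⟨2 | 1 1 2⟩
  P={2,5,7,9}:  v_{2} + v_{5} + v_{7} + v_{9} = v_{4} — sig = ⟨4 | 1⟩

Signatures (|P|; sorted positive RHS coefficients), sorted:
[⟨2 | 0⟩, ⟨2 | 0⟩, ⟨2 | 0⟩, ⟨2 | 1⟩, ⟨2 | 1⟩, ⟨2 | 1⟩, ⟨2 | 1⟩, ⟨2 | 1⟩, ⟨2 | 1⟩, ⟨2 | 1⟩, ⟨2 | 1 1⟩, ⟨2 | 1 1⟩, ⟨2 | 1 1 1⟩, ⟨2 | 1 1 1⟩, ⟨2 | 1 1 1⟩, ⟨2 | 1 1 2⟩, ⟨2 | 1 1 2⟩, ⟨4 | 1⟩]


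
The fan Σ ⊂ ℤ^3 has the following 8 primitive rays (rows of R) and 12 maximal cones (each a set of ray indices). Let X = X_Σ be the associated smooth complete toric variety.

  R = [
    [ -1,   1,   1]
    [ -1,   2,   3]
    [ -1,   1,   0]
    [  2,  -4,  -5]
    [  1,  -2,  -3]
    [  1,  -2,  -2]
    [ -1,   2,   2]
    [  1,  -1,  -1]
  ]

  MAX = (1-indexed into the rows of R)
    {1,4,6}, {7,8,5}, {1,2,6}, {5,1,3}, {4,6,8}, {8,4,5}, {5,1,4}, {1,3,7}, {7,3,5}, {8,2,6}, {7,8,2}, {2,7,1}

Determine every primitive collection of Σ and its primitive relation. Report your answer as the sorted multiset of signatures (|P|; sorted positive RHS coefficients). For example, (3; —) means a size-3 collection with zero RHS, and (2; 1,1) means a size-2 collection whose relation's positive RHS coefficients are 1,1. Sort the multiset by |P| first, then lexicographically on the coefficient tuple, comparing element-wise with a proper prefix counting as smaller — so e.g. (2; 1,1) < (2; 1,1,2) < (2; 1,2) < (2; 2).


Δ(Σ) — 8 vertices, 11 min non-faces:

  {1,8}:  v_{1} + v_{8} = 0 — sig = (2; —)
  {2,5}:  v_{2} + v_{5} = 0 — sig = (2; —)
  {6,7}:  v_{6} + v_{7} = 0 — sig = (2; —)
  {2,4}:  v_{2} + v_{4} = v_{6} — sig = (2; 1)
  {4,7}:  v_{4} + v_{7} = v_{5} — sig = (2; 1)
  {5,6}:  v_{5} + v_{6} = v_{4} — sig = (2; 1)
  {2,3}:  v_{2} + v_{3} = v_{1} + v_{7} — sig = (2; 1,1)
  {3,6}:  v_{3} + v_{6} = v_{1} + v_{5} — sig = (2; 1,1)
  {3,8}:  v_{3} + v_{8} = v_{5} + v_{7} — sig = (2; 1,1)
  {3,4}:  v_{3} + v_{4} = v_{1} + 2·v_{5} — sig = (2; 1,2)
  {1,5,7}:  v_{1} + v_{5} + v_{7} = v_{3} — sig = (3; 1)

Signatures (|P|; sorted positive RHS coefficients), sorted:
[(2; —), (2; —), (2; —), (2; 1), (2; 1), (2; 1), (2; 1,1), (2; 1,1), (2; 1,1), (2; 1,2), (3; 1)]


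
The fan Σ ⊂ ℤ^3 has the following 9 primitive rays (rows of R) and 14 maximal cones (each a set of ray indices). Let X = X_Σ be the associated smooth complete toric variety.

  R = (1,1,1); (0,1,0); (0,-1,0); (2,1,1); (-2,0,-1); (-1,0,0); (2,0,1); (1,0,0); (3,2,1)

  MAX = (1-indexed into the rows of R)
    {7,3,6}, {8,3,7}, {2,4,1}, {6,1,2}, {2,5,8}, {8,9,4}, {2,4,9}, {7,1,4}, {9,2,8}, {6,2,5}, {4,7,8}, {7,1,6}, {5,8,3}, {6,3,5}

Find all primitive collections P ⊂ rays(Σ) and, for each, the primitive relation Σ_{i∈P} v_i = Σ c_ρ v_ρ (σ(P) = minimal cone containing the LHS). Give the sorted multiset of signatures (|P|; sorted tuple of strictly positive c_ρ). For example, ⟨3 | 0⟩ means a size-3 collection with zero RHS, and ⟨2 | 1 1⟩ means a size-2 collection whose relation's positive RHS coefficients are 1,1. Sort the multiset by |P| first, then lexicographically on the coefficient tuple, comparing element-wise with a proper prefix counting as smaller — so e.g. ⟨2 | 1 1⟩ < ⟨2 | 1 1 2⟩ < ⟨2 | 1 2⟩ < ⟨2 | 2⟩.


Σ has 16 primitive collections:

  P = {2,3}:  v_{2} + v_{3} = 0  ⟹  sig = ⟨2 | 0⟩
  P = {5,7}:  v_{5} + v_{7} = 0  ⟹  sig = ⟨2 | 0⟩
  P = {6,8}:  v_{6} + v_{8} = 0  ⟹  sig = ⟨2 | 0⟩
  P = {1,8}:  v_{1} + v_{8} = v_{4}  ⟹  sig = ⟨2 | 1⟩
  P = {2,7}:  v_{2} + v_{7} = v_{4}  ⟹  sig = ⟨2 | 1⟩
  P = {3,4}:  v_{3} + v_{4} = v_{7}  ⟹  sig = ⟨2 | 1⟩
  P = {4,5}:  v_{4} + v_{5} = v_{2}  ⟹  sig = ⟨2 | 1⟩
  P = {4,6}:  v_{4} + v_{6} = v_{1}  ⟹  sig = ⟨2 | 1⟩
  P = {1,3}:  v_{1} + v_{3} = v_{6} + v_{7}  ⟹  sig = ⟨2 | 1 1⟩
  P = {1,5}:  v_{1} + v_{5} = v_{2} + v_{6}  ⟹  sig = ⟨2 | 1 1⟩
  P = {3,9}:  v_{3} + v_{9} = v_{4} + v_{8}  ⟹  sig = ⟨2 | 1 1⟩
  P = {6,9}:  v_{6} + v_{9} = v_{2} + v_{4}  ⟹  sig = ⟨2 | 1 1⟩
  P = {1,9}:  v_{1} + v_{9} = v_{2} + 2·v_{4}  ⟹  sig = ⟨2 | 1 2⟩
  P = {5,9}:  v_{5} + v_{9} = 2·v_{2} + v_{8}  ⟹  sig = ⟨2 | 1 2⟩
  P = {7,9}:  v_{7} + v_{9} = 2·v_{4} + v_{8}  ⟹  sig = ⟨2 | 1 2⟩
  P = {2,4,8}:  v_{2} + v_{4} + v_{8} = v_{9}  ⟹  sig = ⟨3 | 1⟩

Hence PRS(X_Σ) =
{ ⟨2 | 0⟩ ×3,  ⟨2 | 1⟩ ×5,  ⟨2 | 1 1⟩ ×4,  ⟨2 | 1 2⟩ ×3,  ⟨3 | 1⟩ }


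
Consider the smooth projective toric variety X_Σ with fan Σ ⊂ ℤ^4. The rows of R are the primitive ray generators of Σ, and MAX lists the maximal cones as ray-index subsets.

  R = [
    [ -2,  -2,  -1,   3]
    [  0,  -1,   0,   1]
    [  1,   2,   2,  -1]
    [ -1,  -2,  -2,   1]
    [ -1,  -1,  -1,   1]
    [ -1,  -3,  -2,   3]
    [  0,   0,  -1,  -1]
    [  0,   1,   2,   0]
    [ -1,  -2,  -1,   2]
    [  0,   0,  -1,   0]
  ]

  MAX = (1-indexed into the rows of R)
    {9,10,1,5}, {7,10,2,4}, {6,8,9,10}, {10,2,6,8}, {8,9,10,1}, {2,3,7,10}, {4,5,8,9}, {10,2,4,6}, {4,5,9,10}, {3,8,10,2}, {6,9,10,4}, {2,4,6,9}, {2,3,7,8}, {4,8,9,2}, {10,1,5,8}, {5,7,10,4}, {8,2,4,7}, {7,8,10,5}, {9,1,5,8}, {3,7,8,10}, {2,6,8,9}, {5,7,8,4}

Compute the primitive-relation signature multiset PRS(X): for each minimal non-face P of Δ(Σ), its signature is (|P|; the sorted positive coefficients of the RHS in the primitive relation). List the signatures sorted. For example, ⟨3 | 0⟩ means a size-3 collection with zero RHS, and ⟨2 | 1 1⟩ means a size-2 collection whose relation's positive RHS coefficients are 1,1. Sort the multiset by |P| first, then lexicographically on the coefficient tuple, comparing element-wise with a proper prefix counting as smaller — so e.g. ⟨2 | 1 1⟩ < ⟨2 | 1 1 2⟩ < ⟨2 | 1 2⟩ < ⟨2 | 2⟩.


Σ has 18 primitive collections:

  P={3,4}:  v_{3} + v_{4} = 0 — sig = ⟨2 | 0⟩
  P={2,5}:  v_{2} + v_{5} = v_{9} — sig = ⟨2 | 1⟩
  P={7,9}:  v_{7} + v_{9} = v_{4} — sig = ⟨2 | 1⟩
  P={3,5}:  v_{3} + v_{5} = v_{8} + v_{10} — sig = ⟨2 | 1 1⟩
  P={3,9}:  v_{3} + v_{9} = v_{2} + v_{8} + v_{10} — sig = ⟨2 | 1 1 1⟩
  P={6,7}:  v_{6} + v_{7} = v_{2} + v_{4} + v_{10} — sig = ⟨2 | 1 1 1⟩
  P={1,2}:  v_{1} + v_{2} = v_{8} + 2·v_{9} + v_{10} — sig = ⟨2 | 1 1 2⟩
  P={1,4}:  v_{1} + v_{4} = 2·v_{5} + v_{9} — sig = ⟨2 | 1 2⟩
  P={5,6}:  v_{5} + v_{6} = 2·v_{9} + v_{10} — sig = ⟨2 | 1 2⟩
  P={1,3}:  v_{1} + v_{3} = 2·v_{8} + v_{9} + 2·v_{10} — sig = ⟨2 | 1 2 2⟩
  P={3,6}:  v_{3} + v_{6} = 2·v_{2} + v_{8} + 2·v_{10} — sig = ⟨2 | 1 2 2⟩
  P={1,6}:  v_{1} + v_{6} = v_{8} + 3·v_{9} + 2·v_{10} — sig = ⟨2 | 1 2 3⟩
  P={1,7}:  v_{1} + v_{7} = 2·v_{5} — sig = ⟨2 | 2⟩
  P={2,9,10}:  v_{2} + v_{9} + v_{10} = v_{6} — sig = ⟨3 | 1⟩
  P={4,8,10}:  v_{4} + v_{8} + v_{10} = v_{5} — sig = ⟨3 | 1⟩
  P={4,6,8}:  v_{4} + v_{6} + v_{8} = 2·v_{9} — sig = ⟨3 | 2⟩
  P={2,7,8,10}:  v_{2} + v_{7} + v_{8} + v_{10} = 0 — sig = ⟨4 | 0⟩
  P={5,8,9,10}:  v_{5} + v_{8} + v_{9} + v_{10} = v_{1} — sig = ⟨4 | 1⟩

so the primitive-relation signature multiset is
    ⟨2 | 0⟩
    ⟨2 | 1⟩
    ⟨2 | 1⟩
    ⟨2 | 1 1⟩
    ⟨2 | 1 1 1⟩
    ⟨2 | 1 1 1⟩
    ⟨2 | 1 1 2⟩
    ⟨2 | 1 2⟩
    ⟨2 | 1 2⟩
    ⟨2 | 1 2 2⟩
    ⟨2 | 1 2 2⟩
    ⟨2 | 1 2 3⟩
    ⟨2 | 2⟩
    ⟨3 | 1⟩
    ⟨3 | 1⟩
    ⟨3 | 2⟩
    ⟨4 | 0⟩
    ⟨4 | 1⟩


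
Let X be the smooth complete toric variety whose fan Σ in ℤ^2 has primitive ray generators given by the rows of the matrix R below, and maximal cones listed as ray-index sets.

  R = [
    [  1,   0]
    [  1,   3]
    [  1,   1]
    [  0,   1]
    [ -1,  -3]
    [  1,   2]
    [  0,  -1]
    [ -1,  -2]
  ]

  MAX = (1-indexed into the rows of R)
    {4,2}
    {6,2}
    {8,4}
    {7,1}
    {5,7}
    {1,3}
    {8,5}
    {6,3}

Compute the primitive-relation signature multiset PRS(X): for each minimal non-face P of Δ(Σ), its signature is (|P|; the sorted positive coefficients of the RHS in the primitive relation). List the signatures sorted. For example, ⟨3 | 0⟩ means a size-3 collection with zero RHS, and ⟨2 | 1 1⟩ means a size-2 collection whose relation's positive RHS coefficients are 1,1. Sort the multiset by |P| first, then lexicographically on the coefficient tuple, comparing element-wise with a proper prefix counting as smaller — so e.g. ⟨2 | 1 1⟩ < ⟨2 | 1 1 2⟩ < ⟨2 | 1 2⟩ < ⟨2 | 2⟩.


20 collections generate NE(X_Σ); each relation:

  P = {2,5}:  v_{2} + v_{5} = 0  ⇒ sig = ⟨2 | 0⟩
  P = {4,7}:  v_{4} + v_{7} = 0  ⇒ sig = ⟨2 | 0⟩
  P = {6,8}:  v_{6} + v_{8} = 0  ⇒ sig = ⟨2 | 0⟩
  P = {1,4}:  v_{1} + v_{4} = v_{3}  ⇒ sig = ⟨2 | 1⟩
  P = {2,7}:  v_{2} + v_{7} = v_{6}  ⇒ sig = ⟨2 | 1⟩
  P = {2,8}:  v_{2} + v_{8} = v_{4}  ⇒ sig = ⟨2 | 1⟩
  P = {3,4}:  v_{3} + v_{4} = v_{6}  ⇒ sig = ⟨2 | 1⟩
  P = {3,7}:  v_{3} + v_{7} = v_{1}  ⇒ sig = ⟨2 | 1⟩
  P = {3,8}:  v_{3} + v_{8} = v_{7}  ⇒ sig = ⟨2 | 1⟩
  P = {4,5}:  v_{4} + v_{5} = v_{8}  ⇒ sig = ⟨2 | 1⟩
  P = {4,6}:  v_{4} + v_{6} = v_{2}  ⇒ sig = ⟨2 | 1⟩
  P = {5,6}:  v_{5} + v_{6} = v_{7}  ⇒ sig = ⟨2 | 1⟩
  P = {6,7}:  v_{6} + v_{7} = v_{3}  ⇒ sig = ⟨2 | 1⟩
  P = {7,8}:  v_{7} + v_{8} = v_{5}  ⇒ sig = ⟨2 | 1⟩
  P = {1,2}:  v_{1} + v_{2} = v_{3} + v_{6}  ⇒ sig = ⟨2 | 1 1⟩
  P = {1,6}:  v_{1} + v_{6} = 2·v_{3}  ⇒ sig = ⟨2 | 2⟩
  P = {1,8}:  v_{1} + v_{8} = 2·v_{7}  ⇒ sig = ⟨2 | 2⟩
  P = {2,3}:  v_{2} + v_{3} = 2·v_{6}  ⇒ sig = ⟨2 | 2⟩
  P = {3,5}:  v_{3} + v_{5} = 2·v_{7}  ⇒ sig = ⟨2 | 2⟩
  P = {1,5}:  v_{1} + v_{5} = 3·v_{7}  ⇒ sig = ⟨2 | 3⟩

Signatures (|P|; sorted positive RHS coefficients), sorted:
    ⟨2 | 0⟩
    ⟨2 | 0⟩
    ⟨2 | 0⟩
    ⟨2 | 1⟩
    ⟨2 | 1⟩
    ⟨2 | 1⟩
    ⟨2 | 1⟩
    ⟨2 | 1⟩
    ⟨2 | 1⟩
    ⟨2 | 1⟩
    ⟨2 | 1⟩
    ⟨2 | 1⟩
    ⟨2 | 1⟩
    ⟨2 | 1⟩
    ⟨2 | 1 1⟩
    ⟨2 | 2⟩
    ⟨2 | 2⟩
    ⟨2 | 2⟩
    ⟨2 | 2⟩
    ⟨2 | 3⟩


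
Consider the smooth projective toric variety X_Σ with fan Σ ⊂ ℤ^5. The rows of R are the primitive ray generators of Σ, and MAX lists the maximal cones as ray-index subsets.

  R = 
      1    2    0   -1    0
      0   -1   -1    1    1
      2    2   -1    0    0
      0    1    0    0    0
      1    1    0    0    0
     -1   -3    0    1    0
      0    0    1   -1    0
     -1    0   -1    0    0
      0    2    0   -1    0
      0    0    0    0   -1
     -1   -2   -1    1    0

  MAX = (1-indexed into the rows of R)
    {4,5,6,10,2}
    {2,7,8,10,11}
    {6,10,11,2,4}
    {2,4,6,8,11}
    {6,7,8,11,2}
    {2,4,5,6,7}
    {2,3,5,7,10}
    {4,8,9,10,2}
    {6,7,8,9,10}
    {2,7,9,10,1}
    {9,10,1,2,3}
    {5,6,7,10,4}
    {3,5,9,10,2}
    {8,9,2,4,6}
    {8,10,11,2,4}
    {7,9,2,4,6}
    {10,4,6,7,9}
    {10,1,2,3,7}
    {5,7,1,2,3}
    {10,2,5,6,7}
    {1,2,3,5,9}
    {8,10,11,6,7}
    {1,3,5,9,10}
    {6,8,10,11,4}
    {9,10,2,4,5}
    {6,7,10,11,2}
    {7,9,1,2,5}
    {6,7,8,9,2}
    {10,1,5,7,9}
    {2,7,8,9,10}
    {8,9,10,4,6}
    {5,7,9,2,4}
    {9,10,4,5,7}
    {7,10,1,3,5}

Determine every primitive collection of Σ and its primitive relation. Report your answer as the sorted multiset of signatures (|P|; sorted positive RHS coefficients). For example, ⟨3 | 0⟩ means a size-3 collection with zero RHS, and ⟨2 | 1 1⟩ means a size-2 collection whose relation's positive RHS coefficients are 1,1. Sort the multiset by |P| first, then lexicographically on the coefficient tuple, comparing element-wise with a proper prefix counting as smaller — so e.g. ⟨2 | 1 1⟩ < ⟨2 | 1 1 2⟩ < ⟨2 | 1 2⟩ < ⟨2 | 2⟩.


Minimal non-faces — 20 found among 11 rays, 34 max cones:

  P = {9,11}:  v_{9} + v_{11} = v_{8}  ⇒ sig = ⟨2 | 1⟩
  P = {1,4}:  v_{1} + v_{4} = v_{5} + v_{9}  ⇒ sig = ⟨2 | 1 1⟩
  P = {5,11}:  v_{5} + v_{11} = v_{2} + v_{10}  ⇒ sig = ⟨2 | 1 1⟩
  P = {1,6}:  v_{1} + v_{6} = v_{2} + v_{7} + v_{10}  ⇒ sig = ⟨2 | 1 1 1⟩
  P = {5,8}:  v_{5} + v_{8} = v_{2} + v_{9} + v_{10}  ⇒ sig = ⟨2 | 1 1 1⟩
  P = {3,4}:  v_{3} + v_{4} = v_{2} + 2·v_{5} + v_{9} + v_{10}  ⇒ sig = ⟨2 | 1 1 1 2⟩
  P = {1,11}:  v_{1} + v_{11} = 2·v_{2} + v_{7} + v_{9} + 2·v_{10}  ⇒ sig = ⟨2 | 1 1 2 2⟩
  P = {3,6}:  v_{3} + v_{6} = 2·v_{2} + v_{5} + v_{7} + 2·v_{10}  ⇒ sig = ⟨2 | 1 1 2 2⟩
  P = {3,8}:  v_{3} + v_{8} = v_{1} + 2·v_{2} + v_{9} + 2·v_{10}  ⇒ sig = ⟨2 | 1 1 2 2⟩
  P = {3,11}:  v_{3} + v_{11} = v_{1} + 2·v_{2} + 2·v_{10}  ⇒ sig = ⟨2 | 1 2 2⟩
  P = {1,8}:  v_{1} + v_{8} = 2·v_{2} + v_{7} + 2·v_{9} + 2·v_{10}  ⇒ sig = ⟨2 | 1 2 2 2⟩
  P = {5,6,9}:  v_{5} + v_{6} + v_{9} = 0  ⇒ sig = ⟨3 | 0⟩
  P = {4,7,11}:  v_{4} + v_{7} + v_{11} = v_{6} + v_{9}  ⇒ sig = ⟨3 | 1 1⟩
  P = {4,7,8}:  v_{4} + v_{7} + v_{8} = v_{6} + 2·v_{9}  ⇒ sig = ⟨3 | 1 2⟩
  P = {3,7,9}:  v_{3} + v_{7} + v_{9} = 2·v_{1}  ⇒ sig = ⟨3 | 2⟩
  P = {2,4,7,10}:  v_{2} + v_{4} + v_{7} + v_{10} = 0  ⇒ sig = ⟨4 | 0⟩
  P = {1,2,5,10}:  v_{1} + v_{2} + v_{5} + v_{10} = v_{3}  ⇒ sig = ⟨4 | 1⟩
  P = {2,6,9,10}:  v_{2} + v_{6} + v_{9} + v_{10} = v_{11}  ⇒ sig = ⟨4 | 1⟩
  P = {2,6,8,10}:  v_{2} + v_{6} + v_{8} + v_{10} = 2·v_{11}  ⇒ sig = ⟨4 | 2⟩
  P = {2,5,7,9,10}:  v_{2} + v_{5} + v_{7} + v_{9} + v_{10} = v_{1}  ⇒ sig = ⟨5 | 1⟩

so the primitive-relation signature multiset is
    |P|=2: 11 collections, coeffs (1), (1,1), (1,1), (1,1,1), (1,1,1), (1,1,1,2), (1,1,2,2), (1,1,2,2), (1,1,2,2), (1,2,2), (1,2,2,2)
    |P|=3: 4 collections, coeffs (), (1,1), (1,2), (2)
    |P|=4: 4 collections, coeffs (), (1), (1), (2)
    |P|=5: 1 collection, coeffs (1)


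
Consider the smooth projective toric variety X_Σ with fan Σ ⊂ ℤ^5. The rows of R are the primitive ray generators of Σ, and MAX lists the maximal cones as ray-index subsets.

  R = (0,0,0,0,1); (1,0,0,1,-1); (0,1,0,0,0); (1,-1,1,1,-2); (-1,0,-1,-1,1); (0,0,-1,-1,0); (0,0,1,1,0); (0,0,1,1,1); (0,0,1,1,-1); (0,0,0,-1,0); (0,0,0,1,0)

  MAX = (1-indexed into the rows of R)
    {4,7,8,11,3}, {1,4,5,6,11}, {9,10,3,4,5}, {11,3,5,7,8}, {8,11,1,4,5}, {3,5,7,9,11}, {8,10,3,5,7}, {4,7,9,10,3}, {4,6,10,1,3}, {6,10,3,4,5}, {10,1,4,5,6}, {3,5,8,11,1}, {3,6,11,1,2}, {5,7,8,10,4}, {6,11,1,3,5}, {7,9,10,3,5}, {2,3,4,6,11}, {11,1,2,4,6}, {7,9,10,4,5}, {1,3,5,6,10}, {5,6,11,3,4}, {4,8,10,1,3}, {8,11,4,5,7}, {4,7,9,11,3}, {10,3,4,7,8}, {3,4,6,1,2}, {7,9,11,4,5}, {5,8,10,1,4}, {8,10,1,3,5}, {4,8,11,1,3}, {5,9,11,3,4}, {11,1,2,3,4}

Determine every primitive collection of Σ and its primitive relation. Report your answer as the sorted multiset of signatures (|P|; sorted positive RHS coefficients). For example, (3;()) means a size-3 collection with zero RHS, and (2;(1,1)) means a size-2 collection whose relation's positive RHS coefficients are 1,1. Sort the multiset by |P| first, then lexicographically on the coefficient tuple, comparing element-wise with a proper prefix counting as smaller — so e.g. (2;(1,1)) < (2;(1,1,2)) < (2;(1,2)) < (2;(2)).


Minimal non-faces — 16 found among 11 rays, 32 max cones:

  P = {6,7}:  v_{6} + v_{7} = 0  →  sig = (2;())
  P = {10,11}:  v_{10} + v_{11} = 0  →  sig = (2;())
  P = {1,7}:  v_{1} + v_{7} = v_{8}  →  sig = (2;(1))
  P = {1,9}:  v_{1} + v_{9} = v_{7}  →  sig = (2;(1))
  P = {6,8}:  v_{6} + v_{8} = v_{1}  →  sig = (2;(1))
  P = {2,5}:  v_{2} + v_{5} = v_{6} + v_{11}  →  sig = (2;(1,1))
  P = {2,9}:  v_{2} + v_{9} = v_{3} + v_{4} + v_{11}  →  sig = (2;(1,1,1))
  P = {6,9}:  v_{6} + v_{9} = v_{3} + v_{4} + v_{5}  →  sig = (2;(1,1,1))
  P = {2,7}:  v_{2} + v_{7} = v_{1} + v_{3} + v_{4} + v_{11}  →  sig = (2;(1,1,1,1))
  P = {2,10}:  v_{2} + v_{10} = v_{1} + v_{3} + v_{4} + v_{6}  →  sig = (2;(1,1,1,1))
  P = {2,8}:  v_{2} + v_{8} = 2·v_{1} + v_{3} + v_{4} + v_{11}  →  sig = (2;(1,1,1,2))
  P = {8,9}:  v_{8} + v_{9} = 2·v_{7}  →  sig = (2;(2))
  P = {1,3,4,5}:  v_{1} + v_{3} + v_{4} + v_{5} = 0  →  sig = (4;())
  P = {3,4,5,7}:  v_{3} + v_{4} + v_{5} + v_{7} = v_{9}  →  sig = (4;(1))
  P = {3,4,5,8}:  v_{3} + v_{4} + v_{5} + v_{8} = v_{7}  →  sig = (4;(1))
  P = {1,3,4,6,11}:  v_{1} + v_{3} + v_{4} + v_{6} + v_{11} = v_{2}  →  sig = (5;(1))

so the primitive-relation signature multiset is
[(2;()), (2;()), (2;(1)), (2;(1)), (2;(1)), (2;(1,1)), (2;(1,1,1)), (2;(1,1,1)), (2;(1,1,1,1)), (2;(1,1,1,1)), (2;(1,1,1,2)), (2;(2)), (4;()), (4;(1)), (4;(1)), (5;(1))]


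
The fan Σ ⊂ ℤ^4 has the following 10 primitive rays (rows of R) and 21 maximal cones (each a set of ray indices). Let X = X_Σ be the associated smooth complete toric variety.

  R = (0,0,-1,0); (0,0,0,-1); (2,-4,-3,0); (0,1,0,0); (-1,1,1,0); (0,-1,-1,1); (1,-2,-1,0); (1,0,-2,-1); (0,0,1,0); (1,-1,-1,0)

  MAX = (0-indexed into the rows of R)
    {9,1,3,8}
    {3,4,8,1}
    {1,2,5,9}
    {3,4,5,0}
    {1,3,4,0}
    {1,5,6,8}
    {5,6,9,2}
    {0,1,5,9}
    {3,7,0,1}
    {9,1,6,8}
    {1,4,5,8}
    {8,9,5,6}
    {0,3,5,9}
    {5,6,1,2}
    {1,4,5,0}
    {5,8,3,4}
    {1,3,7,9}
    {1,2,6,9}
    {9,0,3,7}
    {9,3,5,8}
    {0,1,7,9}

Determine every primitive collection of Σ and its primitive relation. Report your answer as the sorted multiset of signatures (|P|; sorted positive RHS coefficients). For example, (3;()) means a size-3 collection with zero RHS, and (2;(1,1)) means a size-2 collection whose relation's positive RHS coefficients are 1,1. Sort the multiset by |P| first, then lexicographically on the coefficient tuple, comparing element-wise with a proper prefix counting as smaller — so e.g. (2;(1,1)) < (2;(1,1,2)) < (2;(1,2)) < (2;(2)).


Primitive collections (18):

  P={0,8}:  v_{0} + v_{8} = 0 ; sig = (2;())
  P={4,9}:  v_{4} + v_{9} = 0 ; sig = (2;())
  P={3,6}:  v_{3} + v_{6} = v_{9} ; sig = (2;(1))
  P={0,6}:  v_{0} + v_{6} = v_{1} + v_{5} + v_{9} ; sig = (2;(1,1,1))
  P={2,4}:  v_{2} + v_{4} = v_{1} + v_{5} + v_{6} ; sig = (2;(1,1,1))
  P={4,6}:  v_{4} + v_{6} = v_{1} + v_{5} + v_{8} ; sig = (2;(1,1,1))
  P={4,7}:  v_{4} + v_{7} = v_{0} + v_{1} + v_{3} ; sig = (2;(1,1,1))
  P={7,8}:  v_{7} + v_{8} = v_{1} + v_{3} + v_{9} ; sig = (2;(1,1,1))
  P={2,3}:  v_{2} + v_{3} = v_{1} + v_{5} + 2·v_{9} ; sig = (2;(1,1,2))
  P={6,7}:  v_{6} + v_{7} = v_{0} + v_{1} + 2·v_{9} ; sig = (2;(1,1,2))
  P={2,7}:  v_{2} + v_{7} = v_{0} + 2·v_{1} + v_{5} + 3·v_{9} ; sig = (2;(1,1,2,3))
  P={5,7}:  v_{5} + v_{7} = 2·v_{0} + v_{9} ; sig = (2;(1,2))
  P={2,8}:  v_{2} + v_{8} = 2·v_{6} ; sig = (2;(2))
  P={0,2}:  v_{0} + v_{2} = 2·v_{1} + 2·v_{5} + 2·v_{9} ; sig = (2;(2,2,2))
  P={1,3,5}:  v_{1} + v_{3} + v_{5} = v_{0} ; sig = (3;(1))
  P={0,1,3,9}:  v_{0} + v_{1} + v_{3} + v_{9} = v_{7} ; sig = (4;(1))
  P={1,5,6,9}:  v_{1} + v_{5} + v_{6} + v_{9} = v_{2} ; sig = (4;(1))
  P={1,5,8,9}:  v_{1} + v_{5} + v_{8} + v_{9} = v_{6} ; sig = (4;(1))

Sorted signature multiset PRS(X):
[(2;()), (2;()), (2;(1)), (2;(1,1,1)), (2;(1,1,1)), (2;(1,1,1)), (2;(1,1,1)), (2;(1,1,1)), (2;(1,1,2)), (2;(1,1,2)), (2;(1,1,2,3)), (2;(1,2)), (2;(2)), (2;(2,2,2)), (3;(1)), (4;(1)), (4;(1)), (4;(1))]


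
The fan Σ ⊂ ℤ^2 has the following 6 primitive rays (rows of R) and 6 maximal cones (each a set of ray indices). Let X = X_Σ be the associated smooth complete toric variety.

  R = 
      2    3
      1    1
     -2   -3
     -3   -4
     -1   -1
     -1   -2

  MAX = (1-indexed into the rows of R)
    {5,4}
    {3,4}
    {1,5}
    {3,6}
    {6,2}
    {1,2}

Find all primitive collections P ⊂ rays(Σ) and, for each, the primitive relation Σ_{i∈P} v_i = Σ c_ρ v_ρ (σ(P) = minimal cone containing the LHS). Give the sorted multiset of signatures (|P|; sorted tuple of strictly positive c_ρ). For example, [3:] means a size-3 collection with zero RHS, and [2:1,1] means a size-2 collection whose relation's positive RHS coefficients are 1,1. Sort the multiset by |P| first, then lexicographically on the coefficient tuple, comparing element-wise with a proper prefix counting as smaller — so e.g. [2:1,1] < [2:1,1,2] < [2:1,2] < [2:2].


The 9 primitive collections of Σ (r=6, n=2):

  {1,3}:  v_{1} + v_{3} = 0  ⇒ sig = [2:]
  {2,5}:  v_{2} + v_{5} = 0  ⇒ sig = [2:]
  {1,4}:  v_{1} + v_{4} = v_{5}  ⇒ sig = [2:1]
  {1,6}:  v_{1} + v_{6} = v_{2}  ⇒ sig = [2:1]
  {2,3}:  v_{2} + v_{3} = v_{6}  ⇒ sig = [2:1]
  {2,4}:  v_{2} + v_{4} = v_{3}  ⇒ sig = [2:1]
  {3,5}:  v_{3} + v_{5} = v_{4}  ⇒ sig = [2:1]
  {5,6}:  v_{5} + v_{6} = v_{3}  ⇒ sig = [2:1]
  {4,6}:  v_{4} + v_{6} = 2·v_{3}  ⇒ sig = [2:2]

Sorted signature multiset PRS(X):
[[2:], [2:], [2:1], [2:1], [2:1], [2:1], [2:1], [2:1], [2:2]]


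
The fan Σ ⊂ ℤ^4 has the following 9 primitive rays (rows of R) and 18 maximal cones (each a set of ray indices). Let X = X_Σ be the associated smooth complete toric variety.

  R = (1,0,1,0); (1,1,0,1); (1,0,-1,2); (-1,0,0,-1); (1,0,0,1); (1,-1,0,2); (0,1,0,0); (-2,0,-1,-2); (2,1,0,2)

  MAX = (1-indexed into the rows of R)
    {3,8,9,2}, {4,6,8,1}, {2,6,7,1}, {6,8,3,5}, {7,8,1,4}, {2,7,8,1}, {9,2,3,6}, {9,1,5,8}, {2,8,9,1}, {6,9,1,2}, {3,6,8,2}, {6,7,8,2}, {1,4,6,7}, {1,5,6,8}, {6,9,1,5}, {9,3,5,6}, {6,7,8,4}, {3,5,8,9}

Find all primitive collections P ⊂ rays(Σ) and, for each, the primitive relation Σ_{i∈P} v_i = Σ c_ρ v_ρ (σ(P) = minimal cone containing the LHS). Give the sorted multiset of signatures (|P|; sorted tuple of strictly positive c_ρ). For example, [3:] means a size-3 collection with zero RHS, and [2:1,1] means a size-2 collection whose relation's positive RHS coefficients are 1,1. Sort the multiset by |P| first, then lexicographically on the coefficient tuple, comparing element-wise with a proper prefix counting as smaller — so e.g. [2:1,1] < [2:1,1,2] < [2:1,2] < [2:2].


Minimal non-faces — 12 found among 9 rays, 18 max cones:

  {4,5}:  v_{4} + v_{5} = 0  ⟹  sig = [2:]
  {2,4}:  v_{2} + v_{4} = v_{7}  ⟹  sig = [2:1]
  {2,5}:  v_{2} + v_{5} = v_{9}  ⟹  sig = [2:1]
  {4,9}:  v_{4} + v_{9} = v_{2}  ⟹  sig = [2:1]
  {5,7}:  v_{5} + v_{7} = v_{2}  ⟹  sig = [2:1]
  {3,4}:  v_{3} + v_{4} = v_{2} + v_{6} + v_{8}  ⟹  sig = [2:1,1,1]
  {3,7}:  v_{3} + v_{7} = 2·v_{2} + v_{6} + v_{8}  ⟹  sig = [2:1,1,2]
  {1,3}:  v_{1} + v_{3} = 2·v_{5}  ⟹  sig = [2:2]
  {7,9}:  v_{7} + v_{9} = 2·v_{2}  ⟹  sig = [2:2]
  {6,8,9}:  v_{6} + v_{8} + v_{9} = v_{3}  ⟹  sig = [3:1]
  {1,6,7,8}:  v_{1} + v_{6} + v_{7} + v_{8} = 0  ⟹  sig = [4:]
  {1,2,6,8}:  v_{1} + v_{2} + v_{6} + v_{8} = v_{5}  ⟹  sig = [4:1]

so the primitive-relation signature multiset is
[[2:], [2:1], [2:1], [2:1], [2:1], [2:1,1,1], [2:1,1,2], [2:2], [2:2], [3:1], [4:], [4:1]]


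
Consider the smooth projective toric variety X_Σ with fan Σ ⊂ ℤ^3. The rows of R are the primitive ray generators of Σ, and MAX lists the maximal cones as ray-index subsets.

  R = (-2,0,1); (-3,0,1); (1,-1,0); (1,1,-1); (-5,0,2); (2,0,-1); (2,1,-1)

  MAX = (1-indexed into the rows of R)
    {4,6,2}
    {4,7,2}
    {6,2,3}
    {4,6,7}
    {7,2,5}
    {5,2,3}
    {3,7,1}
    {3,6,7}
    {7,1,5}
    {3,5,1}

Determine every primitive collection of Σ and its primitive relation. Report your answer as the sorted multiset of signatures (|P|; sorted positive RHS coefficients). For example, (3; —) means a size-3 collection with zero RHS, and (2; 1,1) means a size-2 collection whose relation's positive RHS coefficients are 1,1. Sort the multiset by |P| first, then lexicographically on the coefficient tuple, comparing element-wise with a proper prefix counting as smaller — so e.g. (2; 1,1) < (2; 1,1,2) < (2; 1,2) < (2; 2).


Δ(Σ) — 7 vertices, 9 min non-faces:

  • {1,6}:  v_{1} + v_{6} = 0  ⇒ sig = (2; —)
  • {1,2}:  v_{1} + v_{2} = v_{5}  ⇒ sig = (2; 1)
  • {3,4}:  v_{3} + v_{4} = v_{6}  ⇒ sig = (2; 1)
  • {5,6}:  v_{5} + v_{6} = v_{2}  ⇒ sig = (2; 1)
  • {1,4}:  v_{1} + v_{4} = v_{2} + v_{7}  ⇒ sig = (2; 1,1)
  • {4,5}:  v_{4} + v_{5} = 2·v_{2} + v_{7}  ⇒ sig = (2; 1,2)
  • {2,3,7}:  v_{2} + v_{3} + v_{7} = 0  ⇒ sig = (3; —)
  • {2,6,7}:  v_{2} + v_{6} + v_{7} = v_{4}  ⇒ sig = (3; 1)
  • {3,5,7}:  v_{3} + v_{5} + v_{7} = v_{1}  ⇒ sig = (3; 1)

Hence PRS(X_Σ) =
    (2; —)
    (2; 1)
    (2; 1)
    (2; 1)
    (2; 1,1)
    (2; 1,2)
    (3; —)
    (3; 1)
    (3; 1)


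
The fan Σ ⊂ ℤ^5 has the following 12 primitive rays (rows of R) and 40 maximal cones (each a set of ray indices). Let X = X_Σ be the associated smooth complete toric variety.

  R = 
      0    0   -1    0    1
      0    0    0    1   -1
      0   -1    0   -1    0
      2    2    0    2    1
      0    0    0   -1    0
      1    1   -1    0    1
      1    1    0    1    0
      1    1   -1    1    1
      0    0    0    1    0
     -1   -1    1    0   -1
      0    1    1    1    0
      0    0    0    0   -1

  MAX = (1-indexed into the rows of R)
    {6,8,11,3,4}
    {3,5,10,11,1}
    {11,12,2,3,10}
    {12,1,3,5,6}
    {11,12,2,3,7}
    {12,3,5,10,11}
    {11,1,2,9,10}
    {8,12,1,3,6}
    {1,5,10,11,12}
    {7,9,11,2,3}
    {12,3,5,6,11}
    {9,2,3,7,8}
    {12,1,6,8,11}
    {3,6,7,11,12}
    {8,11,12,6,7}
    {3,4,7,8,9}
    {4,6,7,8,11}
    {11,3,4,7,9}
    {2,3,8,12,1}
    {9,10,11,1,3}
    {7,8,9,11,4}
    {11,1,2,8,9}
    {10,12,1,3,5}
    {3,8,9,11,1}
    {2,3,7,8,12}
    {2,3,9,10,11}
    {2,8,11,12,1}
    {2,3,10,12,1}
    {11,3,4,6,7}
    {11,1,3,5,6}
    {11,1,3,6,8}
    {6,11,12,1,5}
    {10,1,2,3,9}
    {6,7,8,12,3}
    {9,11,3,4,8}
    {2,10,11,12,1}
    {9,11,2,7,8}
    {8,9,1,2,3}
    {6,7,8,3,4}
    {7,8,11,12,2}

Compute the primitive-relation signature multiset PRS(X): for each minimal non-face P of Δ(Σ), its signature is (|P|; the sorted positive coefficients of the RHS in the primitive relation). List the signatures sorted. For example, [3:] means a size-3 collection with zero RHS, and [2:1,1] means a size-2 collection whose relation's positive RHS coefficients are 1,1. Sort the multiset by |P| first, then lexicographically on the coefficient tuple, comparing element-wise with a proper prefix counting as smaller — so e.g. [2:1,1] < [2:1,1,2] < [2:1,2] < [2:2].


Σ has 21 primitive collections:

  • {5,9}:  v_{5} + v_{9} = 0  →  sig = [2:]
  • {6,10}:  v_{6} + v_{10} = 0  →  sig = [2:]
  • {1,7}:  v_{1} + v_{7} = v_{8}  →  sig = [2:1]
  • {2,5}:  v_{2} + v_{5} = v_{12}  →  sig = [2:1]
  • {5,8}:  v_{5} + v_{8} = v_{6}  →  sig = [2:1]
  • {6,9}:  v_{6} + v_{9} = v_{8}  →  sig = [2:1]
  • {8,10}:  v_{8} + v_{10} = v_{9}  →  sig = [2:1]
  • {9,12}:  v_{9} + v_{12} = v_{2}  →  sig = [2:1]
  • {2,6}:  v_{2} + v_{6} = v_{8} + v_{12}  →  sig = [2:1,1]
  • {7,10}:  v_{7} + v_{10} = v_{2} + v_{3} + v_{11}  →  sig = [2:1,1,1]
  • {4,5}:  v_{4} + v_{5} = v_{3} + v_{6} + v_{7} + v_{11}  →  sig = [2:1,1,1,1]
  • {4,10}:  v_{4} + v_{10} = v_{3} + v_{7} + v_{9} + v_{11}  →  sig = [2:1,1,1,1]
  • {5,7}:  v_{5} + v_{7} = v_{3} + v_{6} + v_{11} + v_{12}  →  sig = [2:1,1,1,1]
  • {1,4}:  v_{1} + v_{4} = v_{3} + 2·v_{8} + v_{11}  →  sig = [2:1,1,2]
  • {2,4}:  v_{2} + v_{4} = 2·v_{7} + v_{9}  →  sig = [2:1,2]
  • {4,12}:  v_{4} + v_{12} = 2·v_{7}  →  sig = [2:2]
  • {1,3,11,12}:  v_{1} + v_{3} + v_{11} + v_{12} = 0  →  sig = [4:]
  • {1,2,3,11}:  v_{1} + v_{2} + v_{3} + v_{11} = v_{9}  →  sig = [4:1]
  • {3,7,8,11}:  v_{3} + v_{7} + v_{8} + v_{11} = v_{4}  →  sig = [4:1]
  • {3,8,11,12}:  v_{3} + v_{8} + v_{11} + v_{12} = v_{7}  →  sig = [4:1]
  • {2,3,8,11}:  v_{2} + v_{3} + v_{8} + v_{11} = v_{7} + v_{9}  →  sig = [4:1,1]

Hence PRS(X_Σ) =
[[2:], [2:], [2:1], [2:1], [2:1], [2:1], [2:1], [2:1], [2:1,1], [2:1,1,1], [2:1,1,1,1], [2:1,1,1,1], [2:1,1,1,1], [2:1,1,2], [2:1,2], [2:2], [4:], [4:1], [4:1], [4:1], [4:1,1]]


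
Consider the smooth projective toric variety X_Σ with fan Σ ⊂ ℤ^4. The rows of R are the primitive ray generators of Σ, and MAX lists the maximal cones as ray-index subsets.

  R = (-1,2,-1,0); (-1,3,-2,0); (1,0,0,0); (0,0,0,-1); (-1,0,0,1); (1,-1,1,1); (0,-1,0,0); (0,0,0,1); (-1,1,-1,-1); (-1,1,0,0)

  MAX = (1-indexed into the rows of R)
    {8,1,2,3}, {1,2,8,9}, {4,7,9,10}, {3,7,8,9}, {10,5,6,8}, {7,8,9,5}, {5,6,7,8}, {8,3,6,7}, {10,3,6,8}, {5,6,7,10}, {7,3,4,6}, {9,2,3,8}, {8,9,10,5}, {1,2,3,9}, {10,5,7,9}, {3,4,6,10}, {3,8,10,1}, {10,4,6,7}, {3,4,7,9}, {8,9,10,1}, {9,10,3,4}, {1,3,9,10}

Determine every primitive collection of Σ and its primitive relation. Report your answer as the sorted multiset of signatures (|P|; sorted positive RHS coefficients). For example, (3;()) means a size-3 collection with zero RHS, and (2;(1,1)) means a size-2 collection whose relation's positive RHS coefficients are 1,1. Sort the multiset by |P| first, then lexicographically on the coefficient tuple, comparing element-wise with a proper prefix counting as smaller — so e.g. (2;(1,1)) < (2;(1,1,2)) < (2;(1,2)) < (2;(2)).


Δ(Σ) — 10 vertices, 17 min non-faces:

  • {4,8}:  v_{4} + v_{8} = 0 — sig = (2;())
  • {6,9}:  v_{6} + v_{9} = 0 — sig = (2;())
  • {3,5}:  v_{3} + v_{5} = v_{8} — sig = (2;(1))
  • {1,7}:  v_{1} + v_{7} = v_{8} + v_{9} — sig = (2;(1,1))
  • {4,5}:  v_{4} + v_{5} = v_{7} + v_{10} — sig = (2;(1,1))
  • {1,4}:  v_{1} + v_{4} = v_{3} + v_{9} + v_{10} — sig = (2;(1,1,1))
  • {1,6}:  v_{1} + v_{6} = v_{3} + v_{8} + v_{10} — sig = (2;(1,1,1))
  • {2,4}:  v_{2} + v_{4} = v_{1} + v_{3} + v_{9} — sig = (2;(1,1,1))
  • {2,6}:  v_{2} + v_{6} = v_{1} + v_{3} + v_{8} — sig = (2;(1,1,1))
  • {1,5}:  v_{1} + v_{5} = 2·v_{8} + v_{9} + v_{10} — sig = (2;(1,1,2))
  • {2,5}:  v_{2} + v_{5} = v_{1} + 2·v_{8} + v_{9} — sig = (2;(1,1,2))
  • {2,7}:  v_{2} + v_{7} = v_{3} + 2·v_{8} + 2·v_{9} — sig = (2;(1,2,2))
  • {2,10}:  v_{2} + v_{10} = 2·v_{1} — sig = (2;(2))
  • {3,7,10}:  v_{3} + v_{7} + v_{10} = 0 — sig = (3;())
  • {7,8,10}:  v_{7} + v_{8} + v_{10} = v_{5} — sig = (3;(1))
  • {1,3,8,9}:  v_{1} + v_{3} + v_{8} + v_{9} = v_{2} — sig = (4;(1))
  • {3,8,9,10}:  v_{3} + v_{8} + v_{9} + v_{10} = v_{1} — sig = (4;(1))

so the primitive-relation signature multiset is
    |P|=2: 13 collections, coeffs (), (), (1), (1,1), (1,1), (1,1,1), (1,1,1), (1,1,1), (1,1,1), (1,1,2), (1,1,2), (1,2,2), (2)
    |P|=3: 2 collections, coeffs (), (1)
    |P|=4: 2 collections, coeffs (1), (1)


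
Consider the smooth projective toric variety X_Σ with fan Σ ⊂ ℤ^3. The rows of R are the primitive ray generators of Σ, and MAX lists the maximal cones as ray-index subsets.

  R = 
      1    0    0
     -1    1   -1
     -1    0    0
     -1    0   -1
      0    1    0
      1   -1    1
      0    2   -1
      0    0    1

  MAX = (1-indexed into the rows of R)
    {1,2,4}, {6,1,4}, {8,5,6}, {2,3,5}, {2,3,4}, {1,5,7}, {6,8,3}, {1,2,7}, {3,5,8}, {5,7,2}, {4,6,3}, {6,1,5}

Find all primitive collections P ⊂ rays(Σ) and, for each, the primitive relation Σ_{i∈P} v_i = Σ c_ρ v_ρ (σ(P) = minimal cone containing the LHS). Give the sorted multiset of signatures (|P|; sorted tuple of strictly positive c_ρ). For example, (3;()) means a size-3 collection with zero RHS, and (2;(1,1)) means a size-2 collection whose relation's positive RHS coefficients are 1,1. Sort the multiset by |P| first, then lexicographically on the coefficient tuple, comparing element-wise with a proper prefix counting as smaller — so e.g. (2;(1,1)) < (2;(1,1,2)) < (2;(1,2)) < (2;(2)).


Σ has 12 primitive collections:

  {1,3}:  v_{1} + v_{3} = 0 — sig = (2;())
  {2,6}:  v_{2} + v_{6} = 0 — sig = (2;())
  {4,5}:  v_{4} + v_{5} = v_{2} — sig = (2;(1))
  {4,8}:  v_{4} + v_{8} = v_{3} — sig = (2;(1))
  {1,8}:  v_{1} + v_{8} = v_{5} + v_{6} — sig = (2;(1,1))
  {2,8}:  v_{2} + v_{8} = v_{3} + v_{5} — sig = (2;(1,1))
  {3,7}:  v_{3} + v_{7} = v_{2} + v_{5} — sig = (2;(1,1))
  {6,7}:  v_{6} + v_{7} = v_{1} + v_{5} — sig = (2;(1,1))
  {4,7}:  v_{4} + v_{7} = v_{1} + 2·v_{2} — sig = (2;(1,2))
  {7,8}:  v_{7} + v_{8} = 2·v_{5} — sig = (2;(2))
  {1,2,5}:  v_{1} + v_{2} + v_{5} = v_{7} — sig = (3;(1))
  {3,5,6}:  v_{3} + v_{5} + v_{6} = v_{8} — sig = (3;(1))

Hence PRS(X_Σ) =
    (2;())
    (2;())
    (2;(1))
    (2;(1))
    (2;(1,1))
    (2;(1,1))
    (2;(1,1))
    (2;(1,1))
    (2;(1,2))
    (2;(2))
    (3;(1))
    (3;(1))


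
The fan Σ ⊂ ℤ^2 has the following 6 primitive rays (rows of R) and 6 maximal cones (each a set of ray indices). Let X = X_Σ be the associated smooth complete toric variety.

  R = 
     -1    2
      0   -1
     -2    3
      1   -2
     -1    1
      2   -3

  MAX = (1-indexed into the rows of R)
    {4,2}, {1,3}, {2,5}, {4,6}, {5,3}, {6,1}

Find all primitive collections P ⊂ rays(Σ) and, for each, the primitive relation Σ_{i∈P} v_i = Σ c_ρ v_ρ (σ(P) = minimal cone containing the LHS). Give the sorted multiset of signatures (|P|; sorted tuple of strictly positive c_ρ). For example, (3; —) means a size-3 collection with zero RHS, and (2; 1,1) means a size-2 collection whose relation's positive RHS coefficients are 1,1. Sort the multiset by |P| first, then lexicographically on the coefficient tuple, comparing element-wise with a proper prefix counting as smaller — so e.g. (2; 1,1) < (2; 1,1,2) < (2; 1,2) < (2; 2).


The 9 primitive collections of Σ (r=6, n=2):

  P={1,4}:  v_{1} + v_{4} = 0  so sig = (2; —)
  P={3,6}:  v_{3} + v_{6} = 0  so sig = (2; —)
  P={1,2}:  v_{1} + v_{2} = v_{5}  so sig = (2; 1)
  P={1,5}:  v_{1} + v_{5} = v_{3}  so sig = (2; 1)
  P={3,4}:  v_{3} + v_{4} = v_{5}  so sig = (2; 1)
  P={4,5}:  v_{4} + v_{5} = v_{2}  so sig = (2; 1)
  P={5,6}:  v_{5} + v_{6} = v_{4}  so sig = (2; 1)
  P={2,3}:  v_{2} + v_{3} = 2·v_{5}  so sig = (2; 2)
  P={2,6}:  v_{2} + v_{6} = 2·v_{4}  so sig = (2; 2)

Sorted signature multiset PRS(X):
    |P|=2: 9 collections, coeffs (), (), (1), (1), (1), (1), (1), (2), (2)
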